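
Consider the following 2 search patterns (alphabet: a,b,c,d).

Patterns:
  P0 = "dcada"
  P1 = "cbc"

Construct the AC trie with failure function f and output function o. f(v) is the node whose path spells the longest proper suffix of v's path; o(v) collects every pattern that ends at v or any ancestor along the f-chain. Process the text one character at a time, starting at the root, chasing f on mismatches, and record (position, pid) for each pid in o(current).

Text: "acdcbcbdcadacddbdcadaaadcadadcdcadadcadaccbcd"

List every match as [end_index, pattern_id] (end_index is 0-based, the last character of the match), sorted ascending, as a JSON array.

Construct AC machine:
Trie nodes:
  n0 'ε': c→6 d→1
  n1 'd': c→2
  n2 'dc': a→3
  n3 'dca': d→4
  n4 'dcad': a→5
  n5 'dcada': ·  [P0 ends]
  n6 'c': b→7
  n7 'cb': c→8
  n8 'cbc': ·  [P1 ends]

Failure links (BFS by depth):
  n1('d'): parent n0 fail=0; on 'd' 0 → fail=0;  out ∅∪∅=∅
  n6('c'): parent n0 fail=0; on 'c' 0 → fail=0;  out ∅∪∅=∅
  n2('dc'): parent n1 fail=0; on 'c' 0 → fail=6;  out ∅∪∅=∅
  n7('cb'): parent n6 fail=0; on 'b' 0 → fail=0;  out ∅∪∅=∅
  n3('dca'): parent n2 fail=6; on 'a' 6→0 → fail=0;  out ∅∪∅=∅
  n8('cbc'): parent n7 fail=0; on 'c' 0 → fail=6;  out {1}∪∅={1}
  n4('dcad'): parent n3 fail=0; on 'd' 0 → fail=1;  out ∅∪∅=∅
  n5('dcada'): parent n4 fail=1; on 'a' 1→0 → fail=0;  out {0}∪∅={0}

Scan:
i=0 'a': node 0→0
i=1 'c': node 0→6
i=2 'd': node 6→1 ·f
i=3 'c': node 1→2
i=4 'b': node 2→7 ·f
i=5 'c': node 7→8  emit P1@[3:5]
i=6 'b': node 8→7 ·f
i=7 'd': node 7→1 ·f
i=8 'c': node 1→2
i=9 'a': node 2→3
i=10 'd': node 3→4
i=11 'a': node 4→5  emit P0@[7:11]
i=12 'c': node 5→6 ·f
i=13 'd': node 6→1 ·f
i=14 'd': node 1→1 ·f
i=15 'b': node 1→0 ·f
i=16 'd': node 0→1
i=17 'c': node 1→2
i=18 'a': node 2→3
i=19 'd': node 3→4
i=20 'a': node 4→5  emit P0@[16:20]
i=21 'a': node 5→0 ·f
i=22 'a': node 0→0
i=23 'd': node 0→1
i=24 'c': node 1→2
i=25 'a': node 2→3
i=26 'd': node 3→4
i=27 'a': node 4→5  emit P0@[23:27]
i=28 'd': node 5→1 ·f
i=29 'c': node 1→2
i=30 'd': node 2→1 ·f
i=31 'c': node 1→2
i=32 'a': node 2→3
i=33 'd': node 3→4
i=34 'a': node 4→5  emit P0@[30:34]
i=35 'd': node 5→1 ·f
i=36 'c': node 1→2
i=37 'a': node 2→3
i=38 'd': node 3→4
i=39 'a': node 4→5  emit P0@[35:39]
i=40 'c': node 5→6 ·f
i=41 'c': node 6→6 ·f
i=42 'b': node 6→7
i=43 'c': node 7→8  emit P1@[41:43]
i=44 'd': node 8→1 ·f

Result: [[5,1],[11,0],[20,0],[27,0],[34,0],[39,0],[43,1]]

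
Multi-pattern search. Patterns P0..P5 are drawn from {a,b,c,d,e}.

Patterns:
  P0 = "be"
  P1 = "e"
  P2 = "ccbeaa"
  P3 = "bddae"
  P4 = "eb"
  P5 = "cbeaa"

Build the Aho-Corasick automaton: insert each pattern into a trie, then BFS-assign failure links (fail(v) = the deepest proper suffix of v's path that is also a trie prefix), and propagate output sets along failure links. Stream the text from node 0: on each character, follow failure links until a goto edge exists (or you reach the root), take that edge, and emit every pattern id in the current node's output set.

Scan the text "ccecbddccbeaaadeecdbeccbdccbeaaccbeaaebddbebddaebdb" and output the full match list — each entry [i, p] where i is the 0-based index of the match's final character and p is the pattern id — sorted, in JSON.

Build:
Trie nodes:
  0='ε' goto b→1 c→4 e→3
  1='b' goto d→10 e→2
  2='be' goto ·  ←P0
  3='e' goto b→14  ←P1
  4='c' goto b→15 c→5
  5='cc' goto b→6
  6='ccb' goto e→7
  7='ccbe' goto a→8
  8='ccbea' goto a→9
  9='ccbeaa' goto ·  ←P2
  10='bd' goto d→11
  11='bdd' goto a→12
  12='bdda' goto e→13
  13='bddae' goto ·  ←P3
  14='eb' goto ·  ←P4
  15='cb' goto e→16
  16='cbe' goto a→17
  17='cbea' goto a→18
  18='cbeaa' goto ·  ←P5

Failure links (BFS by depth):
  n1('b'): parent n0 fail=0; on 'b' 0 → fail=0;  out ∅∪∅=∅
  n3('e'): parent n0 fail=0; on 'e' 0 → fail=0;  out {1}∪∅={1}
  n4('c'): parent n0 fail=0; on 'c' 0 → fail=0;  out ∅∪∅=∅
  n2('be'): parent n1 fail=0; on 'e' 0 → fail=3;  out {0}∪{1}={0,1}
  n5('cc'): parent n4 fail=0; on 'c' 0 → fail=4;  out ∅∪∅=∅
  n10('bd'): parent n1 fail=0; on 'd' 0 → fail=0;  out ∅∪∅=∅
  n14('eb'): parent n3 fail=0; on 'b' 0 → fail=1;  out {4}∪∅={4}
  n15('cb'): parent n4 fail=0; on 'b' 0 → fail=1;  out ∅∪∅=∅
  n6('ccb'): parent n5 fail=4; on 'b' 4 → fail=15;  out ∅∪∅=∅
  n11('bdd'): parent n10 fail=0; on 'd' 0 → fail=0;  out ∅∪∅=∅
  n16('cbe'): parent n15 fail=1; on 'e' 1 → fail=2;  out ∅∪{0,1}={0,1}
  n7('ccbe'): parent n6 fail=15; on 'e' 15 → fail=16;  out ∅∪{0,1}={0,1}
  n12('bdda'): parent n11 fail=0; on 'a' 0 → fail=0;  out ∅∪∅=∅
  n17('cbea'): parent n16 fail=2; on 'a' 2→3→0 → fail=0;  out ∅∪∅=∅
  n8('ccbea'): parent n7 fail=16; on 'a' 16 → fail=17;  out ∅∪∅=∅
  n13('bddae'): parent n12 fail=0; on 'e' 0 → fail=3;  out {3}∪{1}={1,3}
  n18('cbeaa'): parent n17 fail=0; on 'a' 0 → fail=0;  out {5}∪∅={5}
  n9('ccbeaa'): parent n8 fail=17; on 'a' 17 → fail=18;  out {2}∪{5}={2,5}

Text stream:
[0] read 'c'  n0⇒n4
[1] read 'c'  n4⇒n5
[2] read 'e'  n5⇒n3 (via fail)  emit P1@[2:2]
[3] read 'c'  n3⇒n4 (via fail)
[4] read 'b'  n4⇒n15
[5] read 'd'  n15⇒n10 (via fail)
[6] read 'd'  n10⇒n11
[7] read 'c'  n11⇒n4 (via fail)
[8] read 'c'  n4⇒n5
[9] read 'b'  n5⇒n6
[10] read 'e'  n6⇒n7  emit P0@[9:10],P1@[10:10]
[11] read 'a'  n7⇒n8
[12] read 'a'  n8⇒n9  emit P2@[7:12],P5@[8:12]
[13] read 'a'  n9⇒n0 (via fail)
[14] read 'd'  n0⇒n0
[15] read 'e'  n0⇒n3  emit P1@[15:15]
[16] read 'e'  n3⇒n3 (via fail)  emit P1@[16:16]
[17] read 'c'  n3⇒n4 (via fail)
[18] read 'd'  n4⇒n0 (via fail)
[19] read 'b'  n0⇒n1
[20] read 'e'  n1⇒n2  emit P0@[19:20],P1@[20:20]
[21] read 'c'  n2⇒n4 (via fail)
[22] read 'c'  n4⇒n5
[23] read 'b'  n5⇒n6
[24] read 'd'  n6⇒n10 (via fail)
[25] read 'c'  n10⇒n4 (via fail)
[26] read 'c'  n4⇒n5
[27] read 'b'  n5⇒n6
[28] read 'e'  n6⇒n7  emit P0@[27:28],P1@[28:28]
[29] read 'a'  n7⇒n8
[30] read 'a'  n8⇒n9  emit P2@[25:30],P5@[26:30]
[31] read 'c'  n9⇒n4 (via fail)
[32] read 'c'  n4⇒n5
[33] read 'b'  n5⇒n6
[34] read 'e'  n6⇒n7  emit P0@[33:34],P1@[34:34]
[35] read 'a'  n7⇒n8
[36] read 'a'  n8⇒n9  emit P2@[31:36],P5@[32:36]
[37] read 'e'  n9⇒n3 (via fail)  emit P1@[37:37]
[38] read 'b'  n3⇒n14  emit P4@[37:38]
[39] read 'd'  n14⇒n10 (via fail)
[40] read 'd'  n10⇒n11
[41] read 'b'  n11⇒n1 (via fail)
[42] read 'e'  n1⇒n2  emit P0@[41:42],P1@[42:42]
[43] read 'b'  n2⇒n14 (via fail)  emit P4@[42:43]
[44] read 'd'  n14⇒n10 (via fail)
[45] read 'd'  n10⇒n11
[46] read 'a'  n11⇒n12
[47] read 'e'  n12⇒n13  emit P1@[47:47],P3@[43:47]
[48] read 'b'  n13⇒n14 (via fail)  emit P4@[47:48]
[49] read 'd'  n14⇒n10 (via fail)
[50] read 'b'  n10⇒n1 (via fail)

Result: [[2,1],[10,0],[10,1],[12,2],[12,5],[15,1],[16,1],[20,0],[20,1],[28,0],[28,1],[30,2],[30,5],[34,0],[34,1],[36,2],[36,5],[37,1],[38,4],[42,0],[42,1],[43,4],[47,1],[47,3],[48,4]]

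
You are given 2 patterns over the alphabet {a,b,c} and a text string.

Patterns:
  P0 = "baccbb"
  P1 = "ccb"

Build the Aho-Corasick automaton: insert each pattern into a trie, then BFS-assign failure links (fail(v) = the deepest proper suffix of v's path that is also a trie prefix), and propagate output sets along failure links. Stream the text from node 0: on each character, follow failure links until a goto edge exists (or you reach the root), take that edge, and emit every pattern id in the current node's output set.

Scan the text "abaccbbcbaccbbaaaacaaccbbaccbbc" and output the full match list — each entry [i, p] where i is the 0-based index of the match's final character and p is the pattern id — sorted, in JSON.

Construct AC machine:
Trie (insert patterns):
  n0 'ε': b→1 c→7
  n1 'b': a→2
  n2 'ba': c→3
  n3 'bac': c→4
  n4 'bacc': b→5
  n5 'baccb': b→6
  n6 'baccbb': ·  ←P0
  n7 'c': c→8
  n8 'cc': b→9
  n9 'ccb': ·  ←P1

BFS fail/out derivation:
  fail(1) 'b': from fail(0)=0 chase 'b': 0 ⇒ 0;  out=∅∪out(0)=∅
  fail(7) 'c': from fail(0)=0 chase 'c': 0 ⇒ 0;  out=∅∪out(0)=∅
  fail(2) 'ba': from fail(1)=0 chase 'a': 0 ⇒ 0;  out=∅∪out(0)=∅
  fail(8) 'cc': from fail(7)=0 chase 'c': 0 ⇒ 7;  out=∅∪out(7)=∅
  fail(3) 'bac': from fail(2)=0 chase 'c': 0 ⇒ 7;  out=∅∪out(7)=∅
  fail(9) 'ccb': from fail(8)=7 chase 'b': 7→0 ⇒ 1;  out={1}∪out(1)={1}
  fail(4) 'bacc': from fail(3)=7 chase 'c': 7 ⇒ 8;  out=∅∪out(8)=∅
  fail(5) 'baccb': from fail(4)=8 chase 'b': 8 ⇒ 9;  out=∅∪out(9)={1}
  fail(6) 'baccbb': from fail(5)=9 chase 'b': 9→1→0 ⇒ 1;  out={0}∪out(1)={0}

Scan:
pos 0 'a': at 0
pos 1 'b': at 1
pos 2 'a': at 2
pos 3 'c': at 3
pos 4 'c': at 4
pos 5 'b': at 5  ** P1@[3:5]
pos 6 'b': at 6  ** P0@[1:6]
pos 7 'c': at 7 ·f
pos 8 'b': at 1 ·f
pos 9 'a': at 2
pos 10 'c': at 3
pos 11 'c': at 4
pos 12 'b': at 5  ** P1@[10:12]
pos 13 'b': at 6  ** P0@[8:13]
pos 14 'a': at 2 ·f
pos 15 'a': at 0 ·f
pos 16 'a': at 0
pos 17 'a': at 0
pos 18 'c': at 7
pos 19 'a': at 0 ·f
pos 20 'a': at 0
pos 21 'c': at 7
pos 22 'c': at 8
pos 23 'b': at 9  ** P1@[21:23]
pos 24 'b': at 1 ·f
pos 25 'a': at 2
pos 26 'c': at 3
pos 27 'c': at 4
pos 28 'b': at 5  ** P1@[26:28]
pos 29 'b': at 6  ** P0@[24:29]
pos 30 'c': at 7 ·f

All matches (sorted): [[5,1],[6,0],[12,1],[13,0],[23,1],[28,1],[29,0]]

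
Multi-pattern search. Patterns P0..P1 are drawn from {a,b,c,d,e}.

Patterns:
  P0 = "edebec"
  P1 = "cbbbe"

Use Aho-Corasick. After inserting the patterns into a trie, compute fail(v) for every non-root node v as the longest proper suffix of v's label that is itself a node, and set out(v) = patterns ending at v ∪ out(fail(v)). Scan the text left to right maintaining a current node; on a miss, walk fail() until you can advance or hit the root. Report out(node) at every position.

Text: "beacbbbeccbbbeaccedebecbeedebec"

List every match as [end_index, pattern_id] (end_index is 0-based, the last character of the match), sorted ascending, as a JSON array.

Build automaton:
Trie (insert patterns):
  n0 'ε': c→7 e→1
  n1 'e': d→2
  n2 'ed': e→3
  n3 'ede': b→4
  n4 'edeb': e→5
  n5 'edebe': c→6
  n6 'edebec': ·  ←P0
  n7 'c': b→8
  n8 'cb': b→9
  n9 'cbb': b→10
  n10 'cbbb': e→11
  n11 'cbbbe': ·  ←P1

Failure links (BFS by depth):
  n1('e'): parent n0 fail=0; on 'e' 0 → fail=0;  out ∅∪∅=∅
  n7('c'): parent n0 fail=0; on 'c' 0 → fail=0;  out ∅∪∅=∅
  n2('ed'): parent n1 fail=0; on 'd' 0 → fail=0;  out ∅∪∅=∅
  n8('cb'): parent n7 fail=0; on 'b' 0 → fail=0;  out ∅∪∅=∅
  n3('ede'): parent n2 fail=0; on 'e' 0 → fail=1;  out ∅∪∅=∅
  n9('cbb'): parent n8 fail=0; on 'b' 0 → fail=0;  out ∅∪∅=∅
  n4('edeb'): parent n3 fail=1; on 'b' 1→0 → fail=0;  out ∅∪∅=∅
  n10('cbbb'): parent n9 fail=0; on 'b' 0 → fail=0;  out ∅∪∅=∅
  n5('edebe'): parent n4 fail=0; on 'e' 0 → fail=1;  out ∅∪∅=∅
  n11('cbbbe'): parent n10 fail=0; on 'e' 0 → fail=1;  out {1}∪∅={1}
  n6('edebec'): parent n5 fail=1; on 'c' 1→0 → fail=7;  out {0}∪∅={0}

Scan:
i=0 'b': node 0→0
i=1 'e': node 0→1
i=2 'a': node 1→0 ·f
i=3 'c': node 0→7
i=4 'b': node 7→8
i=5 'b': node 8→9
i=6 'b': node 9→10
i=7 'e': node 10→11  → match P1@[3:7]
i=8 'c': node 11→7 ·f
i=9 'c': node 7→7 ·f
i=10 'b': node 7→8
i=11 'b': node 8→9
i=12 'b': node 9→10
i=13 'e': node 10→11  → match P1@[9:13]
i=14 'a': node 11→0 ·f
i=15 'c': node 0→7
i=16 'c': node 7→7 ·f
i=17 'e': node 7→1 ·f
i=18 'd': node 1→2
i=19 'e': node 2→3
i=20 'b': node 3→4
i=21 'e': node 4→5
i=22 'c': node 5→6  → match P0@[17:22]
i=23 'b': node 6→8 ·f
i=24 'e': node 8→1 ·f
i=25 'e': node 1→1 ·f
i=26 'd': node 1→2
i=27 'e': node 2→3
i=28 'b': node 3→4
i=29 'e': node 4→5
i=30 'c': node 5→6  → match P0@[25:30]

Result: [[7,1],[13,1],[22,0],[30,0]]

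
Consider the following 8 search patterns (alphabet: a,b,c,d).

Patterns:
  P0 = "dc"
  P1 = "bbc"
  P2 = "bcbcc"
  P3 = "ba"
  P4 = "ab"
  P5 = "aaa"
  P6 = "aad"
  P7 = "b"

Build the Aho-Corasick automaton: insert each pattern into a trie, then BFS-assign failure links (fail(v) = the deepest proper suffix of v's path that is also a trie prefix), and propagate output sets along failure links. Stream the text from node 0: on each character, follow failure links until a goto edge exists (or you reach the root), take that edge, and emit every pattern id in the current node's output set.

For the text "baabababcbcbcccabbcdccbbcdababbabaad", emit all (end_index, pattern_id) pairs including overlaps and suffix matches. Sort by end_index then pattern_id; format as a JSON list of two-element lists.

Build:
Trie nodes:
  0='ε' goto a→11 b→3 d→1
  1='d' goto c→2
  2='dc' goto ·  ←P0
  3='b' goto a→10 b→4 c→6  ←P7
  4='bb' goto c→5
  5='bbc' goto ·  ←P1
  6='bc' goto b→7
  7='bcb' goto c→8
  8='bcbc' goto c→9
  9='bcbcc' goto ·  ←P2
  10='ba' goto ·  ←P3
  11='a' goto a→13 b→12
  12='ab' goto ·  ←P4
  13='aa' goto a→14 d→15
  14='aaa' goto ·  ←P5
  15='aad' goto ·  ←P6

Failure links (BFS by depth):
  n1('d'): parent n0 fail=0; on 'd' 0 → fail=0;  out ∅∪∅=∅
  n3('b'): parent n0 fail=0; on 'b' 0 → fail=0;  out {7}∪∅={7}
  n11('a'): parent n0 fail=0; on 'a' 0 → fail=0;  out ∅∪∅=∅
  n2('dc'): parent n1 fail=0; on 'c' 0 → fail=0;  out {0}∪∅={0}
  n4('bb'): parent n3 fail=0; on 'b' 0 → fail=3;  out ∅∪{7}={7}
  n6('bc'): parent n3 fail=0; on 'c' 0 → fail=0;  out ∅∪∅=∅
  n10('ba'): parent n3 fail=0; on 'a' 0 → fail=11;  out {3}∪∅={3}
  n12('ab'): parent n11 fail=0; on 'b' 0 → fail=3;  out {4}∪{7}={4,7}
  n13('aa'): parent n11 fail=0; on 'a' 0 → fail=11;  out ∅∪∅=∅
  n5('bbc'): parent n4 fail=3; on 'c' 3 → fail=6;  out {1}∪∅={1}
  n7('bcb'): parent n6 fail=0; on 'b' 0 → fail=3;  out ∅∪{7}={7}
  n14('aaa'): parent n13 fail=11; on 'a' 11 → fail=13;  out {5}∪∅={5}
  n15('aad'): parent n13 fail=11; on 'd' 11→0 → fail=1;  out {6}∪∅={6}
  n8('bcbc'): parent n7 fail=3; on 'c' 3 → fail=6;  out ∅∪∅=∅
  n9('bcbcc'): parent n8 fail=6; on 'c' 6→0 → fail=0;  out {2}∪∅={2}

Scan:
pos 0 'b': at 3  ** P7@[0:0]
pos 1 'a': at 10  ** P3@[0:1]
pos 2 'a': at 13 ·f
pos 3 'b': at 12 ·f  ** P4@[2:3],P7@[3:3]
pos 4 'a': at 10 ·f  ** P3@[3:4]
pos 5 'b': at 12 ·f  ** P4@[4:5],P7@[5:5]
pos 6 'a': at 10 ·f  ** P3@[5:6]
pos 7 'b': at 12 ·f  ** P4@[6:7],P7@[7:7]
pos 8 'c': at 6 ·f
pos 9 'b': at 7  ** P7@[9:9]
pos 10 'c': at 8
pos 11 'b': at 7 ·f  ** P7@[11:11]
pos 12 'c': at 8
pos 13 'c': at 9  ** P2@[9:13]
pos 14 'c': at 0 ·f
pos 15 'a': at 11
pos 16 'b': at 12  ** P4@[15:16],P7@[16:16]
pos 17 'b': at 4 ·f  ** P7@[17:17]
pos 18 'c': at 5  ** P1@[16:18]
pos 19 'd': at 1 ·f
pos 20 'c': at 2  ** P0@[19:20]
pos 21 'c': at 0 ·f
pos 22 'b': at 3  ** P7@[22:22]
pos 23 'b': at 4  ** P7@[23:23]
pos 24 'c': at 5  ** P1@[22:24]
pos 25 'd': at 1 ·f
pos 26 'a': at 11 ·f
pos 27 'b': at 12  ** P4@[26:27],P7@[27:27]
pos 28 'a': at 10 ·f  ** P3@[27:28]
pos 29 'b': at 12 ·f  ** P4@[28:29],P7@[29:29]
pos 30 'b': at 4 ·f  ** P7@[30:30]
pos 31 'a': at 10 ·f  ** P3@[30:31]
pos 32 'b': at 12 ·f  ** P4@[31:32],P7@[32:32]
pos 33 'a': at 10 ·f  ** P3@[32:33]
pos 34 'a': at 13 ·f
pos 35 'd': at 15  ** P6@[33:35]

All matches (sorted): [[0,7],[1,3],[3,4],[3,7],[4,3],[5,4],[5,7],[6,3],[7,4],[7,7],[9,7],[11,7],[13,2],[16,4],[16,7],[17,7],[18,1],[20,0],[22,7],[23,7],[24,1],[27,4],[27,7],[28,3],[29,4],[29,7],[30,7],[31,3],[32,4],[32,7],[33,3],[35,6]]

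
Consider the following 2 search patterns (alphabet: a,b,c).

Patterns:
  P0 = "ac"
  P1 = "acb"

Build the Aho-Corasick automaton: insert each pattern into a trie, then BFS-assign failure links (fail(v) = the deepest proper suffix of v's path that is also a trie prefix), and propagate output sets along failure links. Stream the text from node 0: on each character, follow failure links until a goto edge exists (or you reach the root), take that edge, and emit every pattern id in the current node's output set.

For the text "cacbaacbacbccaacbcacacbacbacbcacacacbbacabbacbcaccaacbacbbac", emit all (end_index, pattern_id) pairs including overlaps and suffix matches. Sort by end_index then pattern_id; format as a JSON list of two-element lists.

Build automaton:
Trie nodes:
  0='ε' goto a→1
  1='a' goto c→2
  2='ac' goto b→3  ←P0
  3='acb' goto ·  ←P1

Failure links (BFS by depth):
  n1('a'): parent n0 fail=0; on 'a' 0 → fail=0;  out ∅∪∅=∅
  n2('ac'): parent n1 fail=0; on 'c' 0 → fail=0;  out {0}∪∅={0}
  n3('acb'): parent n2 fail=0; on 'b' 0 → fail=0;  out {1}∪∅={1}

Scan:
[0] read 'c'  n0⇒n0
[1] read 'a'  n0⇒n1
[2] read 'c'  n1⇒n2  emit P0@[1:2]
[3] read 'b'  n2⇒n3  emit P1@[1:3]
[4] read 'a'  n3⇒n1 (via fail)
[5] read 'a'  n1⇒n1 (via fail)
[6] read 'c'  n1⇒n2  emit P0@[5:6]
[7] read 'b'  n2⇒n3  emit P1@[5:7]
[8] read 'a'  n3⇒n1 (via fail)
[9] read 'c'  n1⇒n2  emit P0@[8:9]
[10] read 'b'  n2⇒n3  emit P1@[8:10]
[11] read 'c'  n3⇒n0 (via fail)
[12] read 'c'  n0⇒n0
[13] read 'a'  n0⇒n1
[14] read 'a'  n1⇒n1 (via fail)
[15] read 'c'  n1⇒n2  emit P0@[14:15]
[16] read 'b'  n2⇒n3  emit P1@[14:16]
[17] read 'c'  n3⇒n0 (via fail)
[18] read 'a'  n0⇒n1
[19] read 'c'  n1⇒n2  emit P0@[18:19]
[20] read 'a'  n2⇒n1 (via fail)
[21] read 'c'  n1⇒n2  emit P0@[20:21]
[22] read 'b'  n2⇒n3  emit P1@[20:22]
[23] read 'a'  n3⇒n1 (via fail)
[24] read 'c'  n1⇒n2  emit P0@[23:24]
[25] read 'b'  n2⇒n3  emit P1@[23:25]
[26] read 'a'  n3⇒n1 (via fail)
[27] read 'c'  n1⇒n2  emit P0@[26:27]
[28] read 'b'  n2⇒n3  emit P1@[26:28]
[29] read 'c'  n3⇒n0 (via fail)
[30] read 'a'  n0⇒n1
[31] read 'c'  n1⇒n2  emit P0@[30:31]
[32] read 'a'  n2⇒n1 (via fail)
[33] read 'c'  n1⇒n2  emit P0@[32:33]
[34] read 'a'  n2⇒n1 (via fail)
[35] read 'c'  n1⇒n2  emit P0@[34:35]
[36] read 'b'  n2⇒n3  emit P1@[34:36]
[37] read 'b'  n3⇒n0 (via fail)
[38] read 'a'  n0⇒n1
[39] read 'c'  n1⇒n2  emit P0@[38:39]
[40] read 'a'  n2⇒n1 (via fail)
[41] read 'b'  n1⇒n0 (via fail)
[42] read 'b'  n0⇒n0
[43] read 'a'  n0⇒n1
[44] read 'c'  n1⇒n2  emit P0@[43:44]
[45] read 'b'  n2⇒n3  emit P1@[43:45]
[46] read 'c'  n3⇒n0 (via fail)
[47] read 'a'  n0⇒n1
[48] read 'c'  n1⇒n2  emit P0@[47:48]
[49] read 'c'  n2⇒n0 (via fail)
[50] read 'a'  n0⇒n1
[51] read 'a'  n1⇒n1 (via fail)
[52] read 'c'  n1⇒n2  emit P0@[51:52]
[53] read 'b'  n2⇒n3  emit P1@[51:53]
[54] read 'a'  n3⇒n1 (via fail)
[55] read 'c'  n1⇒n2  emit P0@[54:55]
[56] read 'b'  n2⇒n3  emit P1@[54:56]
[57] read 'b'  n3⇒n0 (via fail)
[58] read 'a'  n0⇒n1
[59] read 'c'  n1⇒n2  emit P0@[58:59]

Result: [[2,0],[3,1],[6,0],[7,1],[9,0],[10,1],[15,0],[16,1],[19,0],[21,0],[22,1],[24,0],[25,1],[27,0],[28,1],[31,0],[33,0],[35,0],[36,1],[39,0],[44,0],[45,1],[48,0],[52,0],[53,1],[55,0],[56,1],[59,0]]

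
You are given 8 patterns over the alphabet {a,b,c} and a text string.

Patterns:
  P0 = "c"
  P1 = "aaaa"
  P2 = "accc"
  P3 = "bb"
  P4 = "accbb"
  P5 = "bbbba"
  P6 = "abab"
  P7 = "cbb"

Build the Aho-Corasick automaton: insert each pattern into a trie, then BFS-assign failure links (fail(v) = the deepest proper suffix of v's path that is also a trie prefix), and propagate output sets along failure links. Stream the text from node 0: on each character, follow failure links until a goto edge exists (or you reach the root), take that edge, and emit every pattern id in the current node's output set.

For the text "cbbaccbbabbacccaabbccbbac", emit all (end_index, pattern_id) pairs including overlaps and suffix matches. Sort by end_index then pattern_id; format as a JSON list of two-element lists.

Build:
Trie nodes:
  n0 'ε': a→2 b→9 c→1
  n1 'c': b→19  ←P0
  n2 'a': a→3 b→16 c→6
  n3 'aa': a→4
  n4 'aaa': a→5
  n5 'aaaa': ·  ←P1
  n6 'ac': c→7
  n7 'acc': b→11 c→8
  n8 'accc': ·  ←P2
  n9 'b': b→10
  n10 'bb': b→13  ←P3
  n11 'accb': b→12
  n12 'accbb': ·  ←P4
  n13 'bbb': b→14
  n14 'bbbb': a→15
  n15 'bbbba': ·  ←P5
  n16 'ab': a→17
  n17 'aba': b→18
  n18 'abab': ·  ←P6
  n19 'cb': b→20
  n20 'cbb': ·  ←P7

BFS fail/out derivation:
  n1('c'): parent n0 fail=0; on 'c' 0 → fail=0;  out {0}∪∅={0}
  n2('a'): parent n0 fail=0; on 'a' 0 → fail=0;  out ∅∪∅=∅
  n9('b'): parent n0 fail=0; on 'b' 0 → fail=0;  out ∅∪∅=∅
  n3('aa'): parent n2 fail=0; on 'a' 0 → fail=2;  out ∅∪∅=∅
  n6('ac'): parent n2 fail=0; on 'c' 0 → fail=1;  out ∅∪{0}={0}
  n10('bb'): parent n9 fail=0; on 'b' 0 → fail=9;  out {3}∪∅={3}
  n16('ab'): parent n2 fail=0; on 'b' 0 → fail=9;  out ∅∪∅=∅
  n19('cb'): parent n1 fail=0; on 'b' 0 → fail=9;  out ∅∪∅=∅
  n4('aaa'): parent n3 fail=2; on 'a' 2 → fail=3;  out ∅∪∅=∅
  n7('acc'): parent n6 fail=1; on 'c' 1→0 → fail=1;  out ∅∪{0}={0}
  n13('bbb'): parent n10 fail=9; on 'b' 9 → fail=10;  out ∅∪{3}={3}
  n17('aba'): parent n16 fail=9; on 'a' 9→0 → fail=2;  out ∅∪∅=∅
  n20('cbb'): parent n19 fail=9; on 'b' 9 → fail=10;  out {7}∪{3}={3,7}
  n5('aaaa'): parent n4 fail=3; on 'a' 3 → fail=4;  out {1}∪∅={1}
  n8('accc'): parent n7 fail=1; on 'c' 1→0 → fail=1;  out {2}∪{0}={0,2}
  n11('accb'): parent n7 fail=1; on 'b' 1 → fail=19;  out ∅∪∅=∅
  n14('bbbb'): parent n13 fail=10; on 'b' 10 → fail=13;  out ∅∪{3}={3}
  n18('abab'): parent n17 fail=2; on 'b' 2 → fail=16;  out {6}∪∅={6}
  n12('accbb'): parent n11 fail=19; on 'b' 19 → fail=20;  out {4}∪{3,7}={3,4,7}
  n15('bbbba'): parent n14 fail=13; on 'a' 13→10→9→0 → fail=2;  out {5}∪∅={5}

Run:
pos 0 'c': at 1  emit P0@[0:0]
pos 1 'b': at 19
pos 2 'b': at 20  emit P3@[1:2],P7@[0:2]
pos 3 'a': at 2 (fail-walked)
pos 4 'c': at 6  emit P0@[4:4]
pos 5 'c': at 7  emit P0@[5:5]
pos 6 'b': at 11
pos 7 'b': at 12  emit P3@[6:7],P4@[3:7],P7@[5:7]
pos 8 'a': at 2 (fail-walked)
pos 9 'b': at 16
pos 10 'b': at 10 (fail-walked)  emit P3@[9:10]
pos 11 'a': at 2 (fail-walked)
pos 12 'c': at 6  emit P0@[12:12]
pos 13 'c': at 7  emit P0@[13:13]
pos 14 'c': at 8  emit P0@[14:14],P2@[11:14]
pos 15 'a': at 2 (fail-walked)
pos 16 'a': at 3
pos 17 'b': at 16 (fail-walked)
pos 18 'b': at 10 (fail-walked)  emit P3@[17:18]
pos 19 'c': at 1 (fail-walked)  emit P0@[19:19]
pos 20 'c': at 1 (fail-walked)  emit P0@[20:20]
pos 21 'b': at 19
pos 22 'b': at 20  emit P3@[21:22],P7@[20:22]
pos 23 'a': at 2 (fail-walked)
pos 24 'c': at 6  emit P0@[24:24]

All matches (sorted): [[0,0],[2,3],[2,7],[4,0],[5,0],[7,3],[7,4],[7,7],[10,3],[12,0],[13,0],[14,0],[14,2],[18,3],[19,0],[20,0],[22,3],[22,7],[24,0]]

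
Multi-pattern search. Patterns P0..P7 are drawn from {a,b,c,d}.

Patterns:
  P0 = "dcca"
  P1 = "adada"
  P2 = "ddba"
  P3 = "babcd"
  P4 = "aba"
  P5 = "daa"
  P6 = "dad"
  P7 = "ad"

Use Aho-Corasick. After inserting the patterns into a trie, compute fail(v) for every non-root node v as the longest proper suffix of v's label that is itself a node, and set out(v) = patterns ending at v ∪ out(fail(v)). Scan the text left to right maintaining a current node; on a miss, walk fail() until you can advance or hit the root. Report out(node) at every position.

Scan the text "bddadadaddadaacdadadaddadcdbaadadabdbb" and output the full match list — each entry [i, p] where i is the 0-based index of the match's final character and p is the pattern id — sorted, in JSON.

Build:
Trie (insert patterns):
  n0 'ε': a→5 b→13 d→1
  n1 'd': a→20 c→2 d→10
  n2 'dc': c→3
  n3 'dcc': a→4
  n4 'dcca': ·  ←P0
  n5 'a': b→18 d→6
  n6 'ad': a→7  ←P7
  n7 'ada': d→8
  n8 'adad': a→9
  n9 'adada': ·  ←P1
  n10 'dd': b→11
  n11 'ddb': a→12
  n12 'ddba': ·  ←P2
  n13 'b': a→14
  n14 'ba': b→15
  n15 'bab': c→16
  n16 'babc': d→17
  n17 'babcd': ·  ←P3
  n18 'ab': a→19
  n19 'aba': ·  ←P4
  n20 'da': a→21 d→22
  n21 'daa': ·  ←P5
  n22 'dad': ·  ←P6

Failure links (BFS by depth):
  n1('d'): parent n0 fail=0; on 'd' 0 → fail=0;  out ∅∪∅=∅
  n5('a'): parent n0 fail=0; on 'a' 0 → fail=0;  out ∅∪∅=∅
  n13('b'): parent n0 fail=0; on 'b' 0 → fail=0;  out ∅∪∅=∅
  n2('dc'): parent n1 fail=0; on 'c' 0 → fail=0;  out ∅∪∅=∅
  n6('ad'): parent n5 fail=0; on 'd' 0 → fail=1;  out {7}∪∅={7}
  n10('dd'): parent n1 fail=0; on 'd' 0 → fail=1;  out ∅∪∅=∅
  n14('ba'): parent n13 fail=0; on 'a' 0 → fail=5;  out ∅∪∅=∅
  n18('ab'): parent n5 fail=0; on 'b' 0 → fail=13;  out ∅∪∅=∅
  n20('da'): parent n1 fail=0; on 'a' 0 → fail=5;  out ∅∪∅=∅
  n3('dcc'): parent n2 fail=0; on 'c' 0 → fail=0;  out ∅∪∅=∅
  n7('ada'): parent n6 fail=1; on 'a' 1 → fail=20;  out ∅∪∅=∅
  n11('ddb'): parent n10 fail=1; on 'b' 1→0 → fail=13;  out ∅∪∅=∅
  n15('bab'): parent n14 fail=5; on 'b' 5 → fail=18;  out ∅∪∅=∅
  n19('aba'): parent n18 fail=13; on 'a' 13 → fail=14;  out {4}∪∅={4}
  n21('daa'): parent n20 fail=5; on 'a' 5→0 → fail=5;  out {5}∪∅={5}
  n22('dad'): parent n20 fail=5; on 'd' 5 → fail=6;  out {6}∪{7}={6,7}
  n4('dcca'): parent n3 fail=0; on 'a' 0 → fail=5;  out {0}∪∅={0}
  n8('adad'): parent n7 fail=20; on 'd' 20 → fail=22;  out ∅∪{6,7}={6,7}
  n12('ddba'): parent n11 fail=13; on 'a' 13 → fail=14;  out {2}∪∅={2}
  n16('babc'): parent n15 fail=18; on 'c' 18→13→0 → fail=0;  out ∅∪∅=∅
  n9('adada'): parent n8 fail=22; on 'a' 22→6 → fail=7;  out {1}∪∅={1}
  n17('babcd'): parent n16 fail=0; on 'd' 0 → fail=1;  out {3}∪∅={3}

Scan:
pos 0 'b': at 13
pos 1 'd': at 1 ·f
pos 2 'd': at 10
pos 3 'a': at 20 ·f
pos 4 'd': at 22  ** P6@[2:4],P7@[3:4]
pos 5 'a': at 7 ·f
pos 6 'd': at 8  ** P6@[4:6],P7@[5:6]
pos 7 'a': at 9  ** P1@[3:7]
pos 8 'd': at 8 ·f  ** P6@[6:8],P7@[7:8]
pos 9 'd': at 10 ·f
pos 10 'a': at 20 ·f
pos 11 'd': at 22  ** P6@[9:11],P7@[10:11]
pos 12 'a': at 7 ·f
pos 13 'a': at 21 ·f  ** P5@[11:13]
pos 14 'c': at 0 ·f
pos 15 'd': at 1
pos 16 'a': at 20
pos 17 'd': at 22  ** P6@[15:17],P7@[16:17]
pos 18 'a': at 7 ·f
pos 19 'd': at 8  ** P6@[17:19],P7@[18:19]
pos 20 'a': at 9  ** P1@[16:20]
pos 21 'd': at 8 ·f  ** P6@[19:21],P7@[20:21]
pos 22 'd': at 10 ·f
pos 23 'a': at 20 ·f
pos 24 'd': at 22  ** P6@[22:24],P7@[23:24]
pos 25 'c': at 2 ·f
pos 26 'd': at 1 ·f
pos 27 'b': at 13 ·f
pos 28 'a': at 14
pos 29 'a': at 5 ·f
pos 30 'd': at 6  ** P7@[29:30]
pos 31 'a': at 7
pos 32 'd': at 8  ** P6@[30:32],P7@[31:32]
pos 33 'a': at 9  ** P1@[29:33]
pos 34 'b': at 18 ·f
pos 35 'd': at 1 ·f
pos 36 'b': at 13 ·f
pos 37 'b': at 13 ·f

Matches: [[4,6],[4,7],[6,6],[6,7],[7,1],[8,6],[8,7],[11,6],[11,7],[13,5],[17,6],[17,7],[19,6],[19,7],[20,1],[21,6],[21,7],[24,6],[24,7],[30,7],[32,6],[32,7],[33,1]]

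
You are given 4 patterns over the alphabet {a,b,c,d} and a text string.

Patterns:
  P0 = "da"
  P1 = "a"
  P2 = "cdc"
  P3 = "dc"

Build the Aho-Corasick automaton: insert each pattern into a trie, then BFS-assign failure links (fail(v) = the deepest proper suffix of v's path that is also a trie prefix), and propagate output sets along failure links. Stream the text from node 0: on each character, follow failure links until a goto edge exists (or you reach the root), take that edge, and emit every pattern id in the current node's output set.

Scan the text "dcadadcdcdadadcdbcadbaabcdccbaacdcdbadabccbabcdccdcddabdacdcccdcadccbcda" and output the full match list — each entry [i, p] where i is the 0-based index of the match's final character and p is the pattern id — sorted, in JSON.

Build:
Trie nodes:
  n0 'ε': a→3 c→4 d→1
  n1 'd': a→2 c→7
  n2 'da': ·  [P0 ends]
  n3 'a': ·  [P1 ends]
  n4 'c': d→5
  n5 'cd': c→6
  n6 'cdc': ·  [P2 ends]
  n7 'dc': ·  [P3 ends]

Failure links (BFS by depth):
  n1('d'): parent n0 fail=0; on 'd' 0 → fail=0;  out ∅∪∅=∅
  n3('a'): parent n0 fail=0; on 'a' 0 → fail=0;  out {1}∪∅={1}
  n4('c'): parent n0 fail=0; on 'c' 0 → fail=0;  out ∅∪∅=∅
  n2('da'): parent n1 fail=0; on 'a' 0 → fail=3;  out {0}∪{1}={0,1}
  n5('cd'): parent n4 fail=0; on 'd' 0 → fail=1;  out ∅∪∅=∅
  n7('dc'): parent n1 fail=0; on 'c' 0 → fail=4;  out {3}∪∅={3}
  n6('cdc'): parent n5 fail=1; on 'c' 1 → fail=7;  out {2}∪{3}={2,3}

Run:
i=0 'd': node 0→1
i=1 'c': node 1→7  emit P3@[0:1]
i=2 'a': node 7→3 ·f  emit P1@[2:2]
i=3 'd': node 3→1 ·f
i=4 'a': node 1→2  emit P0@[3:4],P1@[4:4]
i=5 'd': node 2→1 ·f
i=6 'c': node 1→7  emit P3@[5:6]
i=7 'd': node 7→5 ·f
i=8 'c': node 5→6  emit P2@[6:8],P3@[7:8]
i=9 'd': node 6→5 ·f
i=10 'a': node 5→2 ·f  emit P0@[9:10],P1@[10:10]
i=11 'd': node 2→1 ·f
i=12 'a': node 1→2  emit P0@[11:12],P1@[12:12]
i=13 'd': node 2→1 ·f
i=14 'c': node 1→7  emit P3@[13:14]
i=15 'd': node 7→5 ·f
i=16 'b': node 5→0 ·f
i=17 'c': node 0→4
i=18 'a': node 4→3 ·f  emit P1@[18:18]
i=19 'd': node 3→1 ·f
i=20 'b': node 1→0 ·f
i=21 'a': node 0→3  emit P1@[21:21]
i=22 'a': node 3→3 ·f  emit P1@[22:22]
i=23 'b': node 3→0 ·f
i=24 'c': node 0→4
i=25 'd': node 4→5
i=26 'c': node 5→6  emit P2@[24:26],P3@[25:26]
i=27 'c': node 6→4 ·f
i=28 'b': node 4→0 ·f
i=29 'a': node 0→3  emit P1@[29:29]
i=30 'a': node 3→3 ·f  emit P1@[30:30]
i=31 'c': node 3→4 ·f
i=32 'd': node 4→5
i=33 'c': node 5→6  emit P2@[31:33],P3@[32:33]
i=34 'd': node 6→5 ·f
i=35 'b': node 5→0 ·f
i=36 'a': node 0→3  emit P1@[36:36]
i=37 'd': node 3→1 ·f
i=38 'a': node 1→2  emit P0@[37:38],P1@[38:38]
i=39 'b': node 2→0 ·f
i=40 'c': node 0→4
i=41 'c': node 4→4 ·f
i=42 'b': node 4→0 ·f
i=43 'a': node 0→3  emit P1@[43:43]
i=44 'b': node 3→0 ·f
i=45 'c': node 0→4
i=46 'd': node 4→5
i=47 'c': node 5→6  emit P2@[45:47],P3@[46:47]
i=48 'c': node 6→4 ·f
i=49 'd': node 4→5
i=50 'c': node 5→6  emit P2@[48:50],P3@[49:50]
i=51 'd': node 6→5 ·f
i=52 'd': node 5→1 ·f
i=53 'a': node 1→2  emit P0@[52:53],P1@[53:53]
i=54 'b': node 2→0 ·f
i=55 'd': node 0→1
i=56 'a': node 1→2  emit P0@[55:56],P1@[56:56]
i=57 'c': node 2→4 ·f
i=58 'd': node 4→5
i=59 'c': node 5→6  emit P2@[57:59],P3@[58:59]
i=60 'c': node 6→4 ·f
i=61 'c': node 4→4 ·f
i=62 'd': node 4→5
i=63 'c': node 5→6  emit P2@[61:63],P3@[62:63]
i=64 'a': node 6→3 ·f  emit P1@[64:64]
i=65 'd': node 3→1 ·f
i=66 'c': node 1→7  emit P3@[65:66]
i=67 'c': node 7→4 ·f
i=68 'b': node 4→0 ·f
i=69 'c': node 0→4
i=70 'd': node 4→5
i=71 'a': node 5→2 ·f  emit P0@[70:71],P1@[71:71]

Matches: [[1,3],[2,1],[4,0],[4,1],[6,3],[8,2],[8,3],[10,0],[10,1],[12,0],[12,1],[14,3],[18,1],[21,1],[22,1],[26,2],[26,3],[29,1],[30,1],[33,2],[33,3],[36,1],[38,0],[38,1],[43,1],[47,2],[47,3],[50,2],[50,3],[53,0],[53,1],[56,0],[56,1],[59,2],[59,3],[63,2],[63,3],[64,1],[66,3],[71,0],[71,1]]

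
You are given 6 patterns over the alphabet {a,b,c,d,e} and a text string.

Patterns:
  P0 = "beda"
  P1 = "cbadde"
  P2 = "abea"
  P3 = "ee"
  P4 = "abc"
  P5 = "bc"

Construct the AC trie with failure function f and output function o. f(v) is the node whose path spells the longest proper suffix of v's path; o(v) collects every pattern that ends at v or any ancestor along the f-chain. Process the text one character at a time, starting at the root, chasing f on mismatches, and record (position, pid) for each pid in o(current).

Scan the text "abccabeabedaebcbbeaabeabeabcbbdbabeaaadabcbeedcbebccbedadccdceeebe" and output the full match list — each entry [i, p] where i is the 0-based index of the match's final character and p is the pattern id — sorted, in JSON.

Build:
Trie (insert patterns):
  0='ε' goto a→11 b→1 c→5 e→15
  1='b' goto c→18 e→2
  2='be' goto d→3
  3='bed' goto a→4
  4='beda' goto ·  [P0 ends]
  5='c' goto b→6
  6='cb' goto a→7
  7='cba' goto d→8
  8='cbad' goto d→9
  9='cbadd' goto e→10
  10='cbadde' goto ·  [P1 ends]
  11='a' goto b→12
  12='ab' goto c→17 e→13
  13='abe' goto a→14
  14='abea' goto ·  [P2 ends]
  15='e' goto e→16
  16='ee' goto ·  [P3 ends]
  17='abc' goto ·  [P4 ends]
  18='bc' goto ·  [P5 ends]

BFS fail/out derivation:
  n1('b'): parent n0 fail=0; on 'b' 0 → fail=0;  out ∅∪∅=∅
  n5('c'): parent n0 fail=0; on 'c' 0 → fail=0;  out ∅∪∅=∅
  n11('a'): parent n0 fail=0; on 'a' 0 → fail=0;  out ∅∪∅=∅
  n15('e'): parent n0 fail=0; on 'e' 0 → fail=0;  out ∅∪∅=∅
  n2('be'): parent n1 fail=0; on 'e' 0 → fail=15;  out ∅∪∅=∅
  n6('cb'): parent n5 fail=0; on 'b' 0 → fail=1;  out ∅∪∅=∅
  n12('ab'): parent n11 fail=0; on 'b' 0 → fail=1;  out ∅∪∅=∅
  n16('ee'): parent n15 fail=0; on 'e' 0 → fail=15;  out {3}∪∅={3}
  n18('bc'): parent n1 fail=0; on 'c' 0 → fail=5;  out {5}∪∅={5}
  n3('bed'): parent n2 fail=15; on 'd' 15→0 → fail=0;  out ∅∪∅=∅
  n7('cba'): parent n6 fail=1; on 'a' 1→0 → fail=11;  out ∅∪∅=∅
  n13('abe'): parent n12 fail=1; on 'e' 1 → fail=2;  out ∅∪∅=∅
  n17('abc'): parent n12 fail=1; on 'c' 1 → fail=18;  out {4}∪{5}={4,5}
  n4('beda'): parent n3 fail=0; on 'a' 0 → fail=11;  out {0}∪∅={0}
  n8('cbad'): parent n7 fail=11; on 'd' 11→0 → fail=0;  out ∅∪∅=∅
  n14('abea'): parent n13 fail=2; on 'a' 2→15→0 → fail=11;  out {2}∪∅={2}
  n9('cbadd'): parent n8 fail=0; on 'd' 0 → fail=0;  out ∅∪∅=∅
  n10('cbadde'): parent n9 fail=0; on 'e' 0 → fail=15;  out {1}∪∅={1}

Scan:
[0] read 'a'  n0⇒n11
[1] read 'b'  n11⇒n12
[2] read 'c'  n12⇒n17  emit P4@[0:2],P5@[1:2]
[3] read 'c'  n17⇒n5 (via fail)
[4] read 'a'  n5⇒n11 (via fail)
[5] read 'b'  n11⇒n12
[6] read 'e'  n12⇒n13
[7] read 'a'  n13⇒n14  emit P2@[4:7]
[8] read 'b'  n14⇒n12 (via fail)
[9] read 'e'  n12⇒n13
[10] read 'd'  n13⇒n3 (via fail)
[11] read 'a'  n3⇒n4  emit P0@[8:11]
[12] read 'e'  n4⇒n15 (via fail)
[13] read 'b'  n15⇒n1 (via fail)
[14] read 'c'  n1⇒n18  emit P5@[13:14]
[15] read 'b'  n18⇒n6 (via fail)
[16] read 'b'  n6⇒n1 (via fail)
[17] read 'e'  n1⇒n2
[18] read 'a'  n2⇒n11 (via fail)
[19] read 'a'  n11⇒n11 (via fail)
[20] read 'b'  n11⇒n12
[21] read 'e'  n12⇒n13
[22] read 'a'  n13⇒n14  emit P2@[19:22]
[23] read 'b'  n14⇒n12 (via fail)
[24] read 'e'  n12⇒n13
[25] read 'a'  n13⇒n14  emit P2@[22:25]
[26] read 'b'  n14⇒n12 (via fail)
[27] read 'c'  n12⇒n17  emit P4@[25:27],P5@[26:27]
[28] read 'b'  n17⇒n6 (via fail)
[29] read 'b'  n6⇒n1 (via fail)
[30] read 'd'  n1⇒n0 (via fail)
[31] read 'b'  n0⇒n1
[32] read 'a'  n1⇒n11 (via fail)
[33] read 'b'  n11⇒n12
[34] read 'e'  n12⇒n13
[35] read 'a'  n13⇒n14  emit P2@[32:35]
[36] read 'a'  n14⇒n11 (via fail)
[37] read 'a'  n11⇒n11 (via fail)
[38] read 'd'  n11⇒n0 (via fail)
[39] read 'a'  n0⇒n11
[40] read 'b'  n11⇒n12
[41] read 'c'  n12⇒n17  emit P4@[39:41],P5@[40:41]
[42] read 'b'  n17⇒n6 (via fail)
[43] read 'e'  n6⇒n2 (via fail)
[44] read 'e'  n2⇒n16 (via fail)  emit P3@[43:44]
[45] read 'd'  n16⇒n0 (via fail)
[46] read 'c'  n0⇒n5
[47] read 'b'  n5⇒n6
[48] read 'e'  n6⇒n2 (via fail)
[49] read 'b'  n2⇒n1 (via fail)
[50] read 'c'  n1⇒n18  emit P5@[49:50]
[51] read 'c'  n18⇒n5 (via fail)
[52] read 'b'  n5⇒n6
[53] read 'e'  n6⇒n2 (via fail)
[54] read 'd'  n2⇒n3
[55] read 'a'  n3⇒n4  emit P0@[52:55]
[56] read 'd'  n4⇒n0 (via fail)
[57] read 'c'  n0⇒n5
[58] read 'c'  n5⇒n5 (via fail)
[59] read 'd'  n5⇒n0 (via fail)
[60] read 'c'  n0⇒n5
[61] read 'e'  n5⇒n15 (via fail)
[62] read 'e'  n15⇒n16  emit P3@[61:62]
[63] read 'e'  n16⇒n16 (via fail)  emit P3@[62:63]
[64] read 'b'  n16⇒n1 (via fail)
[65] read 'e'  n1⇒n2

Matches: [[2,4],[2,5],[7,2],[11,0],[14,5],[22,2],[25,2],[27,4],[27,5],[35,2],[41,4],[41,5],[44,3],[50,5],[55,0],[62,3],[63,3]]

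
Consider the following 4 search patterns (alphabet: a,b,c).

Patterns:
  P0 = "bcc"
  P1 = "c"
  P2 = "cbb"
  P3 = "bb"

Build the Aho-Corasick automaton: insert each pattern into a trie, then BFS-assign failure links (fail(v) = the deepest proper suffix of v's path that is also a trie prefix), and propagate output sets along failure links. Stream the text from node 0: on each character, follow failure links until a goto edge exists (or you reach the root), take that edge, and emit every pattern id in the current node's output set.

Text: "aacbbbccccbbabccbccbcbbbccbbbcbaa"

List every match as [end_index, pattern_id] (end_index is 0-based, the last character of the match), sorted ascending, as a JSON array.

Build:
Trie (insert patterns):
  n0 'ε': b→1 c→4
  n1 'b': b→7 c→2
  n2 'bc': c→3
  n3 'bcc': ·  ←P0
  n4 'c': b→5  ←P1
  n5 'cb': b→6
  n6 'cbb': ·  ←P2
  n7 'bb': ·  ←P3

BFS fail/out derivation:
  fail(1) 'b': from fail(0)=0 chase 'b': 0 ⇒ 0;  out=∅∪out(0)=∅
  fail(4) 'c': from fail(0)=0 chase 'c': 0 ⇒ 0;  out={1}∪out(0)={1}
  fail(2) 'bc': from fail(1)=0 chase 'c': 0 ⇒ 4;  out=∅∪out(4)={1}
  fail(5) 'cb': from fail(4)=0 chase 'b': 0 ⇒ 1;  out=∅∪out(1)=∅
  fail(7) 'bb': from fail(1)=0 chase 'b': 0 ⇒ 1;  out={3}∪out(1)={3}
  fail(3) 'bcc': from fail(2)=4 chase 'c': 4→0 ⇒ 4;  out={0}∪out(4)={0,1}
  fail(6) 'cbb': from fail(5)=1 chase 'b': 1 ⇒ 7;  out={2}∪out(7)={2,3}

Run:
pos 0 'a': at 0
pos 1 'a': at 0
pos 2 'c': at 4  emit P1@[2:2]
pos 3 'b': at 5
pos 4 'b': at 6  emit P2@[2:4],P3@[3:4]
pos 5 'b': at 7 (fail-walked)  emit P3@[4:5]
pos 6 'c': at 2 (fail-walked)  emit P1@[6:6]
pos 7 'c': at 3  emit P0@[5:7],P1@[7:7]
pos 8 'c': at 4 (fail-walked)  emit P1@[8:8]
pos 9 'c': at 4 (fail-walked)  emit P1@[9:9]
pos 10 'b': at 5
pos 11 'b': at 6  emit P2@[9:11],P3@[10:11]
pos 12 'a': at 0 (fail-walked)
pos 13 'b': at 1
pos 14 'c': at 2  emit P1@[14:14]
pos 15 'c': at 3  emit P0@[13:15],P1@[15:15]
pos 16 'b': at 5 (fail-walked)
pos 17 'c': at 2 (fail-walked)  emit P1@[17:17]
pos 18 'c': at 3  emit P0@[16:18],P1@[18:18]
pos 19 'b': at 5 (fail-walked)
pos 20 'c': at 2 (fail-walked)  emit P1@[20:20]
pos 21 'b': at 5 (fail-walked)
pos 22 'b': at 6  emit P2@[20:22],P3@[21:22]
pos 23 'b': at 7 (fail-walked)  emit P3@[22:23]
pos 24 'c': at 2 (fail-walked)  emit P1@[24:24]
pos 25 'c': at 3  emit P0@[23:25],P1@[25:25]
pos 26 'b': at 5 (fail-walked)
pos 27 'b': at 6  emit P2@[25:27],P3@[26:27]
pos 28 'b': at 7 (fail-walked)  emit P3@[27:28]
pos 29 'c': at 2 (fail-walked)  emit P1@[29:29]
pos 30 'b': at 5 (fail-walked)
pos 31 'a': at 0 (fail-walked)
pos 32 'a': at 0

Matches: [[2,1],[4,2],[4,3],[5,3],[6,1],[7,0],[7,1],[8,1],[9,1],[11,2],[11,3],[14,1],[15,0],[15,1],[17,1],[18,0],[18,1],[20,1],[22,2],[22,3],[23,3],[24,1],[25,0],[25,1],[27,2],[27,3],[28,3],[29,1]]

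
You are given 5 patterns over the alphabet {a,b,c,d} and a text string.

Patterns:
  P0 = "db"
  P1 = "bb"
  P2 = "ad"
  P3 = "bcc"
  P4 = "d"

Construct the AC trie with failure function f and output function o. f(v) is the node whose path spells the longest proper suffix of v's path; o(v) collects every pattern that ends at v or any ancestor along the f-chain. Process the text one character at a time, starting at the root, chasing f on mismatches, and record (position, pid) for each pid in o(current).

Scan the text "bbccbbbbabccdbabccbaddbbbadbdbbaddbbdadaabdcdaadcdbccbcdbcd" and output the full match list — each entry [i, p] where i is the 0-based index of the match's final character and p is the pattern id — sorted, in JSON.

Build automaton:
Trie (insert patterns):
  0='ε' goto a→5 b→3 d→1
  1='d' goto b→2  ←P4
  2='db' goto ·  ←P0
  3='b' goto b→4 c→7
  4='bb' goto ·  ←P1
  5='a' goto d→6
  6='ad' goto ·  ←P2
  7='bc' goto c→8
  8='bcc' goto ·  ←P3

BFS fail/out derivation:
  fail(1) 'd': from fail(0)=0 chase 'd': 0 ⇒ 0;  out={4}∪out(0)={4}
  fail(3) 'b': from fail(0)=0 chase 'b': 0 ⇒ 0;  out=∅∪out(0)=∅
  fail(5) 'a': from fail(0)=0 chase 'a': 0 ⇒ 0;  out=∅∪out(0)=∅
  fail(2) 'db': from fail(1)=0 chase 'b': 0 ⇒ 3;  out={0}∪out(3)={0}
  fail(4) 'bb': from fail(3)=0 chase 'b': 0 ⇒ 3;  out={1}∪out(3)={1}
  fail(6) 'ad': from fail(5)=0 chase 'd': 0 ⇒ 1;  out={2}∪out(1)={2,4}
  fail(7) 'bc': from fail(3)=0 chase 'c': 0 ⇒ 0;  out=∅∪out(0)=∅
  fail(8) 'bcc': from fail(7)=0 chase 'c': 0 ⇒ 0;  out={3}∪out(0)={3}

Run:
pos 0 'b': at 3
pos 1 'b': at 4  ** P1@[0:1]
pos 2 'c': at 7 (via fail)
pos 3 'c': at 8  ** P3@[1:3]
pos 4 'b': at 3 (via fail)
pos 5 'b': at 4  ** P1@[4:5]
pos 6 'b': at 4 (via fail)  ** P1@[5:6]
pos 7 'b': at 4 (via fail)  ** P1@[6:7]
pos 8 'a': at 5 (via fail)
pos 9 'b': at 3 (via fail)
pos 10 'c': at 7
pos 11 'c': at 8  ** P3@[9:11]
pos 12 'd': at 1 (via fail)  ** P4@[12:12]
pos 13 'b': at 2  ** P0@[12:13]
pos 14 'a': at 5 (via fail)
pos 15 'b': at 3 (via fail)
pos 16 'c': at 7
pos 17 'c': at 8  ** P3@[15:17]
pos 18 'b': at 3 (via fail)
pos 19 'a': at 5 (via fail)
pos 20 'd': at 6  ** P2@[19:20],P4@[20:20]
pos 21 'd': at 1 (via fail)  ** P4@[21:21]
pos 22 'b': at 2  ** P0@[21:22]
pos 23 'b': at 4 (via fail)  ** P1@[22:23]
pos 24 'b': at 4 (via fail)  ** P1@[23:24]
pos 25 'a': at 5 (via fail)
pos 26 'd': at 6  ** P2@[25:26],P4@[26:26]
pos 27 'b': at 2 (via fail)  ** P0@[26:27]
pos 28 'd': at 1 (via fail)  ** P4@[28:28]
pos 29 'b': at 2  ** P0@[28:29]
pos 30 'b': at 4 (via fail)  ** P1@[29:30]
pos 31 'a': at 5 (via fail)
pos 32 'd': at 6  ** P2@[31:32],P4@[32:32]
pos 33 'd': at 1 (via fail)  ** P4@[33:33]
pos 34 'b': at 2  ** P0@[33:34]
pos 35 'b': at 4 (via fail)  ** P1@[34:35]
pos 36 'd': at 1 (via fail)  ** P4@[36:36]
pos 37 'a': at 5 (via fail)
pos 38 'd': at 6  ** P2@[37:38],P4@[38:38]
pos 39 'a': at 5 (via fail)
pos 40 'a': at 5 (via fail)
pos 41 'b': at 3 (via fail)
pos 42 'd': at 1 (via fail)  ** P4@[42:42]
pos 43 'c': at 0 (via fail)
pos 44 'd': at 1  ** P4@[44:44]
pos 45 'a': at 5 (via fail)
pos 46 'a': at 5 (via fail)
pos 47 'd': at 6  ** P2@[46:47],P4@[47:47]
pos 48 'c': at 0 (via fail)
pos 49 'd': at 1  ** P4@[49:49]
pos 50 'b': at 2  ** P0@[49:50]
pos 51 'c': at 7 (via fail)
pos 52 'c': at 8  ** P3@[50:52]
pos 53 'b': at 3 (via fail)
pos 54 'c': at 7
pos 55 'd': at 1 (via fail)  ** P4@[55:55]
pos 56 'b': at 2  ** P0@[55:56]
pos 57 'c': at 7 (via fail)
pos 58 'd': at 1 (via fail)  ** P4@[58:58]

All matches (sorted): [[1,1],[3,3],[5,1],[6,1],[7,1],[11,3],[12,4],[13,0],[17,3],[20,2],[20,4],[21,4],[22,0],[23,1],[24,1],[26,2],[26,4],[27,0],[28,4],[29,0],[30,1],[32,2],[32,4],[33,4],[34,0],[35,1],[36,4],[38,2],[38,4],[42,4],[44,4],[47,2],[47,4],[49,4],[50,0],[52,3],[55,4],[56,0],[58,4]]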